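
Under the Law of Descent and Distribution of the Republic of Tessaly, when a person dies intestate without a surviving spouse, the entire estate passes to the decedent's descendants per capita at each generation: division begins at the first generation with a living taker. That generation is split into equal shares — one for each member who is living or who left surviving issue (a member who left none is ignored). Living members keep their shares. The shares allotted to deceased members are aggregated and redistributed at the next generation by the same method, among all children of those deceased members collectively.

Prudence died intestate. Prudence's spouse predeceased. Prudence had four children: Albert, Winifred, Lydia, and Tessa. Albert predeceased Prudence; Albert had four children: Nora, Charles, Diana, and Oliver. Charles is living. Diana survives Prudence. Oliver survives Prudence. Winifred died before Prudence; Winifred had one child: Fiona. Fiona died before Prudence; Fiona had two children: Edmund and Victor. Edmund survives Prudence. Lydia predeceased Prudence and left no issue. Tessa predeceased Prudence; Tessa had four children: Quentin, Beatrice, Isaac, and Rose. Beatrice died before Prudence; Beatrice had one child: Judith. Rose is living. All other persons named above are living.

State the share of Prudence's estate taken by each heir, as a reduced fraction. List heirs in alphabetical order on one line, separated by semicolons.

There is no surviving spouse, so the entire estate passes to Prudence's descendants per capita at each generation.
No one at generation 1 (Albert, Winifred, Tessa) is living; moving to the next generation.
At generation 2 (Nora, Charles, Diana, Oliver, Fiona, Quentin, Beatrice, Isaac, Rose) there are 9 shares of (1)/9 = 1/9 each.
Living: Nora, Charles, Diana, Oliver, Quentin, Isaac, and Rose — each takes 1/9.
Deceased: Fiona and Beatrice. Their combined 2/9 is pooled and carried to generation 3.
At generation 3 (Edmund, Victor, Judith) there are 3 shares of (2/9)/3 = 2/27 each.
Living: Edmund, Victor, and Judith — each takes 2/27.

Charles 1/9; Diana 1/9; Edmund 2/27; Isaac 1/9; Judith 2/27; Nora 1/9; Oliver 1/9; Quentin 1/9; Rose 1/9; Victor 2/27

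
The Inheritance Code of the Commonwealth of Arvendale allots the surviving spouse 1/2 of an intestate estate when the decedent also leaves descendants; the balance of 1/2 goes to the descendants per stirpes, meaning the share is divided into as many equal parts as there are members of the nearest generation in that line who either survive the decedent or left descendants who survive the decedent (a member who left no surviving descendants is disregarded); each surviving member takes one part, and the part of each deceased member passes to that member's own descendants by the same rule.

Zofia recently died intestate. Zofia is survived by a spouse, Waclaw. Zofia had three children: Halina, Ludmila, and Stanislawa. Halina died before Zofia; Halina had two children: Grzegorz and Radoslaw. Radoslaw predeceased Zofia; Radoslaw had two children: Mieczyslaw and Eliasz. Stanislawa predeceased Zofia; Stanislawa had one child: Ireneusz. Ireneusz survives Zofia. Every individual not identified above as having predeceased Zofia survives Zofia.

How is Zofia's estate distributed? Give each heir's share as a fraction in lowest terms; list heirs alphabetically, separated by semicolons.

Waclaw, as surviving spouse, takes 1/2.
The remaining 1/2 passes to Zofia's descendants per stirpes.
The 1/2 is divided into 3 equal shares of 1/6 among Halina, Ludmila, Stanislawa.
Halina predeceased; the 1/6 allotted to Halina's branch passes to Halina's issue by representation.
The 1/6 is divided into 2 equal shares of 1/12 among Grzegorz, Radoslaw.
Grzegorz is living and takes 1/12.
Radoslaw predeceased; the 1/12 allotted to Radoslaw's branch passes to Radoslaw's issue by representation.
The 1/12 is divided into 2 equal shares of 1/24 among Mieczyslaw, Eliasz.
Mieczyslaw is living and takes 1/24.
Eliasz is living and takes 1/24.
Ludmila is living and takes 1/6.
Stanislawa predeceased; the 1/6 allotted to Stanislawa's branch passes to Stanislawa's issue by representation.
Ireneusz is the sole taker at this level and receives the full 1/6.

Eliasz 1/24; Grzegorz 1/12; Ireneusz 1/6; Ludmila 1/6; Mieczyslaw 1/24; Waclaw 1/2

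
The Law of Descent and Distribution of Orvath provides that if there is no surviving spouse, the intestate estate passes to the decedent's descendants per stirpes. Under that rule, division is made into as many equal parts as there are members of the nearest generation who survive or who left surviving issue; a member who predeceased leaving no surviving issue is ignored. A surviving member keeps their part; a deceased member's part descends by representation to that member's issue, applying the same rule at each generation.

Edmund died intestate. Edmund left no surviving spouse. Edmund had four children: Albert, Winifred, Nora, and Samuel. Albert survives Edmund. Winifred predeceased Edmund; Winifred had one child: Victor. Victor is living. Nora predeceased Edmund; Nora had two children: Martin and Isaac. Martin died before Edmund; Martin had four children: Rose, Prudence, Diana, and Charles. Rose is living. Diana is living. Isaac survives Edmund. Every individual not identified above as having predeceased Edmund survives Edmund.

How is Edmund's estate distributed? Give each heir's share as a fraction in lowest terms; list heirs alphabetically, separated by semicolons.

Albert 1/4; Charles 1/32; Diana 1/32; Isaac 1/8; Prudence 1/32; Rose 1/32; Samuel 1/4; Victor 1/4

There is no surviving spouse, so the entire estate passes to Edmund's descendants per stirpes.
The estate is divided into 4 equal shares of 1/4 among Albert, Winifred, Nora, Samuel.
Albert is living and takes 1/4.
Winifred predeceased; the 1/4 allotted to Winifred's branch passes to Winifred's issue by representation.
Victor is the sole taker at this level and receives the full 1/4.
Nora predeceased; the 1/4 allotted to Nora's branch passes to Nora's issue by representation.
The 1/4 is divided into 2 equal shares of 1/8 among Martin, Isaac.
Martin predeceased; the 1/8 allotted to Martin's branch passes to Martin's issue by representation.
The 1/8 is divided into 4 equal shares of 1/32 among Rose, Prudence, Diana, Charles.
Rose is living and takes 1/32.
Prudence is living and takes 1/32.
Diana is living and takes 1/32.
Charles is living and takes 1/32.
Isaac is living and takes 1/8.
Samuel is living and takes 1/4.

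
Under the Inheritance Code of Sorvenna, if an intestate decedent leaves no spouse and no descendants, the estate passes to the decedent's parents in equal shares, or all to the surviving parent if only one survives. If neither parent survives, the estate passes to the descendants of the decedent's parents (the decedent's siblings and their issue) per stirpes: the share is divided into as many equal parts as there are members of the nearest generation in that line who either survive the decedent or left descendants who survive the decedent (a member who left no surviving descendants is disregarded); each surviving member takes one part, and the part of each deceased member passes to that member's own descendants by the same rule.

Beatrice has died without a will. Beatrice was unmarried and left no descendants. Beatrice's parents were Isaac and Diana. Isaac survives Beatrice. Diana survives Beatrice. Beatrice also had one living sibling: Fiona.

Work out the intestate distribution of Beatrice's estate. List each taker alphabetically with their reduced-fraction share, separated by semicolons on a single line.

Both parents survive, so Isaac and Diana each take 1/2. The siblings take nothing because a surviving parent has priority.

Diana 1/2; Isaac 1/2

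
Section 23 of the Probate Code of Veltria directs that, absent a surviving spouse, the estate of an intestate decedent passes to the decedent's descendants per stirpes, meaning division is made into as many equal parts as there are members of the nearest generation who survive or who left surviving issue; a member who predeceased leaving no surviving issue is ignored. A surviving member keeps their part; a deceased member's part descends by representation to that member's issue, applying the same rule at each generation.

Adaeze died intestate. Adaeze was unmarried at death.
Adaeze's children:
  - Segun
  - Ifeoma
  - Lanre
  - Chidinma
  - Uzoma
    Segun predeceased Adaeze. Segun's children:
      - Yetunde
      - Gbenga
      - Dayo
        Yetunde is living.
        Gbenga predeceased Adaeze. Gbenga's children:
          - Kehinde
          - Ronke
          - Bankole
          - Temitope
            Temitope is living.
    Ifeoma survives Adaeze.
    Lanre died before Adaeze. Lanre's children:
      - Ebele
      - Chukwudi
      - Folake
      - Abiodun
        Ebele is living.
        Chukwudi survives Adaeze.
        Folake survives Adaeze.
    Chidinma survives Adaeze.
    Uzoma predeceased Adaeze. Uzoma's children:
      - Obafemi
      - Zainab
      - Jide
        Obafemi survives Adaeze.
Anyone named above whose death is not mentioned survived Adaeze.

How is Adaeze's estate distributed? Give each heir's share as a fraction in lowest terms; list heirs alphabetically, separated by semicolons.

Abiodun 1/20; Bankole 1/60; Chidinma 1/5; Chukwudi 1/20; Dayo 1/15; Ebele 1/20; Folake 1/20; Ifeoma 1/5; Jide 1/15; Kehinde 1/60; Obafemi 1/15; Ronke 1/60; Temitope 1/60; Yetunde 1/15; Zainab 1/15

There is no surviving spouse, so the entire estate passes to Adaeze's descendants per stirpes.
The estate is divided into 5 equal shares of 1/5 among Segun, Ifeoma, Lanre, Chidinma, Uzoma.
Segun predeceased; the 1/5 allotted to Segun's branch passes to Segun's issue by representation.
The 1/5 is divided into 3 equal shares of 1/15 among Yetunde, Gbenga, Dayo.
Yetunde is living and takes 1/15.
Gbenga predeceased; the 1/15 allotted to Gbenga's branch passes to Gbenga's issue by representation.
The 1/15 is divided into 4 equal shares of 1/60 among Kehinde, Ronke, Bankole, Temitope.
Kehinde is living and takes 1/60.
Ronke is living and takes 1/60.
Bankole is living and takes 1/60.
Temitope is living and takes 1/60.
Dayo is living and takes 1/15.
Ifeoma is living and takes 1/5.
Lanre predeceased; the 1/5 allotted to Lanre's branch passes to Lanre's issue by representation.
The 1/5 is divided into 4 equal shares of 1/20 among Ebele, Chukwudi, Folake, Abiodun.
Ebele is living and takes 1/20.
Chukwudi is living and takes 1/20.
Folake is living and takes 1/20.
Abiodun is living and takes 1/20.
Chidinma is living and takes 1/5.
Uzoma predeceased; the 1/5 allotted to Uzoma's branch passes to Uzoma's issue by representation.
The 1/5 is divided into 3 equal shares of 1/15 among Obafemi, Zainab, Jide.
Obafemi is living and takes 1/15.
Zainab is living and takes 1/15.
Jide is living and takes 1/15.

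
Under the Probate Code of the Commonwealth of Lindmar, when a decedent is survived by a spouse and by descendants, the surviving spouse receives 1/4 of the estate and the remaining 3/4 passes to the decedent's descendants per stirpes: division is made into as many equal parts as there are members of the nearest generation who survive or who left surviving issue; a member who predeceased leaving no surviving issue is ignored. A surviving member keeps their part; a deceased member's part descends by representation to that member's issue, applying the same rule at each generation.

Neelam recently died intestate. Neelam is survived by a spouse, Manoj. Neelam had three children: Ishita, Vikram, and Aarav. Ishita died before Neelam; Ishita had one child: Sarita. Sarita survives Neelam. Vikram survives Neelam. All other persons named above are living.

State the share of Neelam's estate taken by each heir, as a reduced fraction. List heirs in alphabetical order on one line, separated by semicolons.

Aarav 1/4; Manoj 1/4; Sarita 1/4; Vikram 1/4

Manoj, as surviving spouse, takes 1/4.
The remaining 3/4 passes to Neelam's descendants per stirpes.
The 3/4 is divided into 3 equal shares of 1/4 among Ishita, Vikram, Aarav.
Ishita predeceased; the 1/4 allotted to Ishita's branch passes to Ishita's issue by representation.
Sarita is the sole taker at this level and receives the full 1/4.
Vikram is living and takes 1/4.
Aarav is living and takes 1/4.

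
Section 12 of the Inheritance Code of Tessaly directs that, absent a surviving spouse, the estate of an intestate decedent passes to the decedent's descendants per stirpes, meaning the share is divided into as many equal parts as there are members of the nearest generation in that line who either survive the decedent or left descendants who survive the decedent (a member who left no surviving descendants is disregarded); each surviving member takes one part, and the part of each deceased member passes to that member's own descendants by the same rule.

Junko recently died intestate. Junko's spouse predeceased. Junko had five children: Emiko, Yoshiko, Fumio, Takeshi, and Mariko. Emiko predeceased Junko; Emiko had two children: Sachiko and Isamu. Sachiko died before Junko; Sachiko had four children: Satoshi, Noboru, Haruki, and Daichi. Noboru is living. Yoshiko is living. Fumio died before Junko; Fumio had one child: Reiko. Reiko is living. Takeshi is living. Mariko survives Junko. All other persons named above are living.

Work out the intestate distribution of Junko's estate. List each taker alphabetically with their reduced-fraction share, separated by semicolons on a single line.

There is no surviving spouse, so the entire estate passes to Junko's descendants per stirpes.
The estate is divided into 5 equal shares of 1/5 among Emiko, Yoshiko, Fumio, Takeshi, Mariko.
Emiko predeceased; the 1/5 allotted to Emiko's branch passes to Emiko's issue by representation.
The 1/5 is divided into 2 equal shares of 1/10 among Sachiko, Isamu.
Sachiko predeceased; the 1/10 allotted to Sachiko's branch passes to Sachiko's issue by representation.
The 1/10 is divided into 4 equal shares of 1/40 among Satoshi, Noboru, Haruki, Daichi.
Satoshi is living and takes 1/40.
Noboru is living and takes 1/40.
Haruki is living and takes 1/40.
Daichi is living and takes 1/40.
Isamu is living and takes 1/10.
Yoshiko is living and takes 1/5.
Fumio predeceased; the 1/5 allotted to Fumio's branch passes to Fumio's issue by representation.
Reiko is the sole taker at this level and receives the full 1/5.
Takeshi is living and takes 1/5.
Mariko is living and takes 1/5.

Daichi 1/40; Haruki 1/40; Isamu 1/10; Mariko 1/5; Noboru 1/40; Reiko 1/5; Satoshi 1/40; Takeshi 1/5; Yoshiko 1/5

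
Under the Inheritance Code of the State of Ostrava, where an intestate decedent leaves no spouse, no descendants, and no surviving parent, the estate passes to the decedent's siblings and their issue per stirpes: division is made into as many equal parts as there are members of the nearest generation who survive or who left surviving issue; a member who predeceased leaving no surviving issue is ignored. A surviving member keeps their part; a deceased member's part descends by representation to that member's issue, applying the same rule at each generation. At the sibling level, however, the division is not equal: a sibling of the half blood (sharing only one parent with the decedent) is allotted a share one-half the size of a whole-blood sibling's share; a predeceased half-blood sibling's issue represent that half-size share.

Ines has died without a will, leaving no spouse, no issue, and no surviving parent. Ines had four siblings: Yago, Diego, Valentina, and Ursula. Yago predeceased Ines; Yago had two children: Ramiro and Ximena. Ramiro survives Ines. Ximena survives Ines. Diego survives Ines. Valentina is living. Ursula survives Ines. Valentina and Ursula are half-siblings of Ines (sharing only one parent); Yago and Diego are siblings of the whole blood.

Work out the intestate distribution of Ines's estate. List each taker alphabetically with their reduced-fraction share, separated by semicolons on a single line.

Diego 1/3; Ramiro 1/6; Ursula 1/6; Valentina 1/6; Ximena 1/6

No spouse, descendants, or parent survives, so the estate passes to Ines's siblings per stirpes.
Half-blood siblings count for one-half the weight of whole-blood siblings at the initial division.
Dividing 1 in proportion to weights (total weight 3): Yago (weight 1) → 1/3; Diego (weight 1) → 1/3; Valentina (weight 1/2) → 1/6; Ursula (weight 1/2) → 1/6.
Yago predeceased; the 1/3 allotted to Yago's branch passes to Yago's issue by representation.
The 1/3 is divided into 2 equal shares of 1/6 among Ramiro, Ximena.
Ramiro is living and takes 1/6.
Ximena is living and takes 1/6.
Diego is living and takes 1/3.
Valentina is living and takes 1/6.
Ursula is living and takes 1/6.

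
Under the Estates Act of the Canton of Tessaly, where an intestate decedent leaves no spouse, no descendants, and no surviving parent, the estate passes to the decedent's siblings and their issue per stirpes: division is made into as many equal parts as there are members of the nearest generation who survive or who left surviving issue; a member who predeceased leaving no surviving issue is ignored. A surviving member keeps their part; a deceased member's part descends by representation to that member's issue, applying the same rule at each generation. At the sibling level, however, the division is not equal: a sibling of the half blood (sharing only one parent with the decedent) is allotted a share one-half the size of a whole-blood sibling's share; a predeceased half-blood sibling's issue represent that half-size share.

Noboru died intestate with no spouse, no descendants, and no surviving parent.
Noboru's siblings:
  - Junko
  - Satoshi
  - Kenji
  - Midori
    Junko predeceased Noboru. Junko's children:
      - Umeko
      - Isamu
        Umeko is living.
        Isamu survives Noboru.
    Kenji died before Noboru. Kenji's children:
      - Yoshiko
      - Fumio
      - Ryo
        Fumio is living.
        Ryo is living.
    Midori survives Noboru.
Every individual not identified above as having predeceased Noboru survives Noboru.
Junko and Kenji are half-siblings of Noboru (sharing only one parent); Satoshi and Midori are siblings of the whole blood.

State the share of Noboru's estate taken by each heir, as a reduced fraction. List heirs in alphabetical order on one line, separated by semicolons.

No spouse, descendants, or parent survives, so the estate passes to Noboru's siblings per stirpes.
Half-blood siblings count for one-half the weight of whole-blood siblings at the initial division.
Dividing 1 in proportion to weights (total weight 3): Junko (weight 1/2) → 1/6; Satoshi (weight 1) → 1/3; Kenji (weight 1/2) → 1/6; Midori (weight 1) → 1/3.
Junko predeceased; the 1/6 allotted to Junko's branch passes to Junko's issue by representation.
The 1/6 is divided into 2 equal shares of 1/12 among Umeko, Isamu.
Umeko is living and takes 1/12.
Isamu is living and takes 1/12.
Satoshi is living and takes 1/3.
Kenji predeceased; the 1/6 allotted to Kenji's branch passes to Kenji's issue by representation.
The 1/6 is divided into 3 equal shares of 1/18 among Yoshiko, Fumio, Ryo.
Yoshiko is living and takes 1/18.
Fumio is living and takes 1/18.
Ryo is living and takes 1/18.
Midori is living and takes 1/3.

Fumio 1/18; Isamu 1/12; Midori 1/3; Ryo 1/18; Satoshi 1/3; Umeko 1/12; Yoshiko 1/18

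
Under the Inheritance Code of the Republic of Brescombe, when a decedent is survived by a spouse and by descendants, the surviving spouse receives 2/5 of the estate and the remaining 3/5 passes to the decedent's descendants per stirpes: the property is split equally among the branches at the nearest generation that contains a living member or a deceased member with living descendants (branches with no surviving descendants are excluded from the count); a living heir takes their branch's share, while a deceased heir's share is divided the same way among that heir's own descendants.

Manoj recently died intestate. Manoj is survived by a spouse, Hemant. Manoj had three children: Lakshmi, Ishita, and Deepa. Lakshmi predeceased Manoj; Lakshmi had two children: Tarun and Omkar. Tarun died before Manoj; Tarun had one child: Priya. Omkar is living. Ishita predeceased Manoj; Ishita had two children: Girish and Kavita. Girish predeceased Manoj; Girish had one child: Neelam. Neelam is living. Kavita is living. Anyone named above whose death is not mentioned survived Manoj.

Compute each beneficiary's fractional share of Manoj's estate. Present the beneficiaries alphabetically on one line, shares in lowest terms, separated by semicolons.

Deepa 1/5; Hemant 2/5; Kavita 1/10; Neelam 1/10; Omkar 1/10; Priya 1/10

Hemant, as surviving spouse, takes 2/5.
The remaining 3/5 passes to Manoj's descendants per stirpes.
The 3/5 is divided into 3 equal shares of 1/5 among Lakshmi, Ishita, Deepa.
Lakshmi predeceased; the 1/5 allotted to Lakshmi's branch passes to Lakshmi's issue by representation.
The 1/5 is divided into 2 equal shares of 1/10 among Tarun, Omkar.
Tarun predeceased; the 1/10 allotted to Tarun's branch passes to Tarun's issue by representation.
Priya is the sole taker at this level and receives the full 1/10.
Omkar is living and takes 1/10.
Ishita predeceased; the 1/5 allotted to Ishita's branch passes to Ishita's issue by representation.
The 1/5 is divided into 2 equal shares of 1/10 among Girish, Kavita.
Girish predeceased; the 1/10 allotted to Girish's branch passes to Girish's issue by representation.
Neelam is the sole taker at this level and receives the full 1/10.
Kavita is living and takes 1/10.
Deepa is living and takes 1/5.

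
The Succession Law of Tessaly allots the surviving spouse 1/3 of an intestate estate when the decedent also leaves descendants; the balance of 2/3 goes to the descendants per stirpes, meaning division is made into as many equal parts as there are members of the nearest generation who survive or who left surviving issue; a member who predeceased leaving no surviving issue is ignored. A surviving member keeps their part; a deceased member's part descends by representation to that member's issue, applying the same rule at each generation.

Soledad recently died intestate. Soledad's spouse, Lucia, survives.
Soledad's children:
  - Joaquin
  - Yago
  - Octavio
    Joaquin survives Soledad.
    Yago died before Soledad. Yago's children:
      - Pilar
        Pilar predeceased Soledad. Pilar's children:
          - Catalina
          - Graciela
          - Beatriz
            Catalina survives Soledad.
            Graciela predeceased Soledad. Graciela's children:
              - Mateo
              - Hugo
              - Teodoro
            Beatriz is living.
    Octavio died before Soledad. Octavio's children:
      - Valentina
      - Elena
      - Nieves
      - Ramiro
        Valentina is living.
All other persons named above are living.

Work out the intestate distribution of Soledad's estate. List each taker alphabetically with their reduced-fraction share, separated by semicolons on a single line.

Lucia, as surviving spouse, takes 1/3.
The remaining 2/3 passes to Soledad's descendants per stirpes.
The 2/3 is divided into 3 equal shares of 2/9 among Joaquin, Yago, Octavio.
Joaquin is living and takes 2/9.
Yago predeceased; the 2/9 allotted to Yago's branch passes to Yago's issue by representation.
Pilar's line is the sole branch at this level, so the full 2/9 passes to Pilar's issue by representation.
The 2/9 is divided into 3 equal shares of 2/27 among Catalina, Graciela, Beatriz.
Catalina is living and takes 2/27.
Graciela predeceased; the 2/27 allotted to Graciela's branch passes to Graciela's issue by representation.
The 2/27 is divided into 3 equal shares of 2/81 among Mateo, Hugo, Teodoro.
Mateo is living and takes 2/81.
Hugo is living and takes 2/81.
Teodoro is living and takes 2/81.
Beatriz is living and takes 2/27.
Octavio predeceased; the 2/9 allotted to Octavio's branch passes to Octavio's issue by representation.
The 2/9 is divided into 4 equal shares of 1/18 among Valentina, Elena, Nieves, Ramiro.
Valentina is living and takes 1/18.
Elena is living and takes 1/18.
Nieves is living and takes 1/18.
Ramiro is living and takes 1/18.

Beatriz 2/27; Catalina 2/27; Elena 1/18; Hugo 2/81; Joaquin 2/9; Lucia 1/3; Mateo 2/81; Nieves 1/18; Ramiro 1/18; Teodoro 2/81; Valentina 1/18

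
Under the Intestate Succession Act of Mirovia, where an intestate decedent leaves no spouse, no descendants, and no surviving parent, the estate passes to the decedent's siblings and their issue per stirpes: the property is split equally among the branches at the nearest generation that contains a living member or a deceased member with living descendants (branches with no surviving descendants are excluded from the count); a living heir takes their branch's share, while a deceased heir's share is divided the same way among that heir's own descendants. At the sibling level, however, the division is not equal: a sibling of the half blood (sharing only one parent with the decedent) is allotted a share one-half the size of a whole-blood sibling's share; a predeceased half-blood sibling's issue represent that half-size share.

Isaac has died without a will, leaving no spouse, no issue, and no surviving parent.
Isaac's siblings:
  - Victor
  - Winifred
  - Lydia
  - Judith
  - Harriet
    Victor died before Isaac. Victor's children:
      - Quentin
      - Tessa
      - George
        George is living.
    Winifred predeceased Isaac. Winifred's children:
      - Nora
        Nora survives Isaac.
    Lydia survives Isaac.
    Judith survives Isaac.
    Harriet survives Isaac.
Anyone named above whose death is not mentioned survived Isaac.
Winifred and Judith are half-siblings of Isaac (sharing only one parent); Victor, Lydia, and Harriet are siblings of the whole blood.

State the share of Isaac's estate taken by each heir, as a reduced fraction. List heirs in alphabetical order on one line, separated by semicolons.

No spouse, descendants, or parent survives, so the estate passes to Isaac's siblings per stirpes.
Half-blood siblings count for one-half the weight of whole-blood siblings at the initial division.
Dividing 1 in proportion to weights (total weight 4): Victor (weight 1) → 1/4; Winifred (weight 1/2) → 1/8; Lydia (weight 1) → 1/4; Judith (weight 1/2) → 1/8; Harriet (weight 1) → 1/4.
Victor predeceased; the 1/4 allotted to Victor's branch passes to Victor's issue by representation.
The 1/4 is divided into 3 equal shares of 1/12 among Quentin, Tessa, George.
Quentin is living and takes 1/12.
Tessa is living and takes 1/12.
George is living and takes 1/12.
Winifred predeceased; the 1/8 allotted to Winifred's branch passes to Winifred's issue by representation.
Nora is the sole taker at this level and receives the full 1/8.
Lydia is living and takes 1/4.
Judith is living and takes 1/8.
Harriet is living and takes 1/4.

George 1/12; Harriet 1/4; Judith 1/8; Lydia 1/4; Nora 1/8; Quentin 1/12; Tessa 1/12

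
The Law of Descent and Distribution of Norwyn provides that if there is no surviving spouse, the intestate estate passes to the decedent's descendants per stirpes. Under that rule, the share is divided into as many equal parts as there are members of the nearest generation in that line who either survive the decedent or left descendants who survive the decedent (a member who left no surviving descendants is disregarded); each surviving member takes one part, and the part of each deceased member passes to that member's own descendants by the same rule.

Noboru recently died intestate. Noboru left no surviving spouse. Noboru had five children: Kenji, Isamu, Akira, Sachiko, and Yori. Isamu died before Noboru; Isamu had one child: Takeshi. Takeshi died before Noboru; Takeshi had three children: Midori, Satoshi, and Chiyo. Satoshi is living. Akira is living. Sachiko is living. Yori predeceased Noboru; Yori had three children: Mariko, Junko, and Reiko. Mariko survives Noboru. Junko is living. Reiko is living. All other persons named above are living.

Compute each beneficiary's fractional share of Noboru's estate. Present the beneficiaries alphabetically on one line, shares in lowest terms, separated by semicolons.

There is no surviving spouse, so the entire estate passes to Noboru's descendants per stirpes.
The estate is divided into 5 equal shares of 1/5 among Kenji, Isamu, Akira, Sachiko, Yori.
Kenji is living and takes 1/5.
Isamu predeceased; the 1/5 allotted to Isamu's branch passes to Isamu's issue by representation.
Takeshi's line is the sole branch at this level, so the full 1/5 passes to Takeshi's issue by representation.
The 1/5 is divided into 3 equal shares of 1/15 among Midori, Satoshi, Chiyo.
Midori is living and takes 1/15.
Satoshi is living and takes 1/15.
Chiyo is living and takes 1/15.
Akira is living and takes 1/5.
Sachiko is living and takes 1/5.
Yori predeceased; the 1/5 allotted to Yori's branch passes to Yori's issue by representation.
The 1/5 is divided into 3 equal shares of 1/15 among Mariko, Junko, Reiko.
Mariko is living and takes 1/15.
Junko is living and takes 1/15.
Reiko is living and takes 1/15.

Akira 1/5; Chiyo 1/15; Junko 1/15; Kenji 1/5; Mariko 1/15; Midori 1/15; Reiko 1/15; Sachiko 1/5; Satoshi 1/15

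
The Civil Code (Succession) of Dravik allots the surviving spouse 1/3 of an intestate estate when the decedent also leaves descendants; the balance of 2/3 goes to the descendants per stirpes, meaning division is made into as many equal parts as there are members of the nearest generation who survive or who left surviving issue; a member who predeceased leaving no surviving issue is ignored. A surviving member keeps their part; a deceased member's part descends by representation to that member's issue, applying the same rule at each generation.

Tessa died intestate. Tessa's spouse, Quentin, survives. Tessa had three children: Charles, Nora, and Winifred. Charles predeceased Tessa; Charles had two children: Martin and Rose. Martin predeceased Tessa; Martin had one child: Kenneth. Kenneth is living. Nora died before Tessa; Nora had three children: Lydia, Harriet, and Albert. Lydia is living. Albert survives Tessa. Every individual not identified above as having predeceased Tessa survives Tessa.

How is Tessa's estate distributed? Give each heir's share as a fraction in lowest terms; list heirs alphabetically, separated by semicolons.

Quentin, as surviving spouse, takes 1/3.
The remaining 2/3 passes to Tessa's descendants per stirpes.
The 2/3 is divided into 3 equal shares of 2/9 among Charles, Nora, Winifred.
Charles predeceased; the 2/9 allotted to Charles's branch passes to Charles's issue by representation.
The 2/9 is divided into 2 equal shares of 1/9 among Martin, Rose.
Martin predeceased; the 1/9 allotted to Martin's branch passes to Martin's issue by representation.
Kenneth is the sole taker at this level and receives the full 1/9.
Rose is living and takes 1/9.
Nora predeceased; the 2/9 allotted to Nora's branch passes to Nora's issue by representation.
The 2/9 is divided into 3 equal shares of 2/27 among Lydia, Harriet, Albert.
Lydia is living and takes 2/27.
Harriet is living and takes 2/27.
Albert is living and takes 2/27.
Winifred is living and takes 2/9.

Albert 2/27; Harriet 2/27; Kenneth 1/9; Lydia 2/27; Quentin 1/3; Rose 1/9; Winifred 2/9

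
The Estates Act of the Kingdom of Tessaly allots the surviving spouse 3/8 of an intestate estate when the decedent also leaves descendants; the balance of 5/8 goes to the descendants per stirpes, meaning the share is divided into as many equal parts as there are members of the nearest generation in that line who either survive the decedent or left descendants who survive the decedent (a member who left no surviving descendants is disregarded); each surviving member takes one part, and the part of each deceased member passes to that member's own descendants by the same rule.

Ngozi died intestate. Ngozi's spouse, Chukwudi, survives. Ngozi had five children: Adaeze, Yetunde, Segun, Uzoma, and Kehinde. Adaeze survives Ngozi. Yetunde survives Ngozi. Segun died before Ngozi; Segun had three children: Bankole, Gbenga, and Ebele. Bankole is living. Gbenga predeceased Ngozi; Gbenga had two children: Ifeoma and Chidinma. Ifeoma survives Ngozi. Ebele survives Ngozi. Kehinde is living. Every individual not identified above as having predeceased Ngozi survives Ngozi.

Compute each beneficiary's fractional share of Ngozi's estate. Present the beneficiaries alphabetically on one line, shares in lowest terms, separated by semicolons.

Adaeze 1/8; Bankole 1/24; Chidinma 1/48; Chukwudi 3/8; Ebele 1/24; Ifeoma 1/48; Kehinde 1/8; Uzoma 1/8; Yetunde 1/8

Chukwudi, as surviving spouse, takes 3/8.
The remaining 5/8 passes to Ngozi's descendants per stirpes.
The 5/8 is divided into 5 equal shares of 1/8 among Adaeze, Yetunde, Segun, Uzoma, Kehinde.
Adaeze is living and takes 1/8.
Yetunde is living and takes 1/8.
Segun predeceased; the 1/8 allotted to Segun's branch passes to Segun's issue by representation.
The 1/8 is divided into 3 equal shares of 1/24 among Bankole, Gbenga, Ebele.
Bankole is living and takes 1/24.
Gbenga predeceased; the 1/24 allotted to Gbenga's branch passes to Gbenga's issue by representation.
The 1/24 is divided into 2 equal shares of 1/48 among Ifeoma, Chidinma.
Ifeoma is living and takes 1/48.
Chidinma is living and takes 1/48.
Ebele is living and takes 1/24.
Uzoma is living and takes 1/8.
Kehinde is living and takes 1/8.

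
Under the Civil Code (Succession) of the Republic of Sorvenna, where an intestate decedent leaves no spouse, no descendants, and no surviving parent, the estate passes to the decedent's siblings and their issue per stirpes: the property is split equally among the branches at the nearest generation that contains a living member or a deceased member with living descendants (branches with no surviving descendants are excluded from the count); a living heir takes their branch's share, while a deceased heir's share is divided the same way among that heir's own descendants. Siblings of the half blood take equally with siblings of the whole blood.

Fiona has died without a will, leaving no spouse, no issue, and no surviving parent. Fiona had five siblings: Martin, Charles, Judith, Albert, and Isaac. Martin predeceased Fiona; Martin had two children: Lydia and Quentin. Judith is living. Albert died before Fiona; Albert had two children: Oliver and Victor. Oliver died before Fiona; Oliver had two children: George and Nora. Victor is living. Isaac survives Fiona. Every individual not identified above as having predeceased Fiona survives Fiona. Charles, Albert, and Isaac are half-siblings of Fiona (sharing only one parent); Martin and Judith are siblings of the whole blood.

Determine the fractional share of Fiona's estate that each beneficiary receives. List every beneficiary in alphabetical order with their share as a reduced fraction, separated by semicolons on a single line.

No spouse, descendants, or parent survives, so the estate passes to Fiona's siblings per stirpes.
Half-blood and whole-blood siblings take equally under the stated rule.
The estate is divided into 5 equal shares of 1/5 among Martin, Charles, Judith, Albert, Isaac.
Martin predeceased; the 1/5 allotted to Martin's branch passes to Martin's issue by representation.
The 1/5 is divided into 2 equal shares of 1/10 among Lydia, Quentin.
Lydia is living and takes 1/10.
Quentin is living and takes 1/10.
Charles is living and takes 1/5.
Judith is living and takes 1/5.
Albert predeceased; the 1/5 allotted to Albert's branch passes to Albert's issue by representation.
The 1/5 is divided into 2 equal shares of 1/10 among Oliver, Victor.
Oliver predeceased; the 1/10 allotted to Oliver's branch passes to Oliver's issue by representation.
The 1/10 is divided into 2 equal shares of 1/20 among George, Nora.
George is living and takes 1/20.
Nora is living and takes 1/20.
Victor is living and takes 1/10.
Isaac is living and takes 1/5.

Charles 1/5; George 1/20; Isaac 1/5; Judith 1/5; Lydia 1/10; Nora 1/20; Quentin 1/10; Victor 1/10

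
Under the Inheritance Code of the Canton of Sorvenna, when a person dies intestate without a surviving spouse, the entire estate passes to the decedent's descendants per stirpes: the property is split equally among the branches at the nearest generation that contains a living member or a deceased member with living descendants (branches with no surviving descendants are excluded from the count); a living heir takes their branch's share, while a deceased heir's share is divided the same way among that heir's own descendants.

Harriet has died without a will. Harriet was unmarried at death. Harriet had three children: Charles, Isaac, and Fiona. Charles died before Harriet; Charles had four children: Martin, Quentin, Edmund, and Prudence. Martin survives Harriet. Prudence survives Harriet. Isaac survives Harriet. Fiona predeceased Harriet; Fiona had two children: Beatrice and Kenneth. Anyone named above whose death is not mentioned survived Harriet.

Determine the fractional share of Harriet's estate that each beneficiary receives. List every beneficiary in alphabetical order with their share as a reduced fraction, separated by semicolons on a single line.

Beatrice 1/6; Edmund 1/12; Isaac 1/3; Kenneth 1/6; Martin 1/12; Prudence 1/12; Quentin 1/12

There is no surviving spouse, so the entire estate passes to Harriet's descendants per stirpes.
The estate is divided into 3 equal shares of 1/3 among Charles, Isaac, Fiona.
Charles predeceased; the 1/3 allotted to Charles's branch passes to Charles's issue by representation.
The 1/3 is divided into 4 equal shares of 1/12 among Martin, Quentin, Edmund, Prudence.
Martin is living and takes 1/12.
Quentin is living and takes 1/12.
Edmund is living and takes 1/12.
Prudence is living and takes 1/12.
Isaac is living and takes 1/3.
Fiona predeceased; the 1/3 allotted to Fiona's branch passes to Fiona's issue by representation.
The 1/3 is divided into 2 equal shares of 1/6 among Beatrice, Kenneth.
Beatrice is living and takes 1/6.
Kenneth is living and takes 1/6.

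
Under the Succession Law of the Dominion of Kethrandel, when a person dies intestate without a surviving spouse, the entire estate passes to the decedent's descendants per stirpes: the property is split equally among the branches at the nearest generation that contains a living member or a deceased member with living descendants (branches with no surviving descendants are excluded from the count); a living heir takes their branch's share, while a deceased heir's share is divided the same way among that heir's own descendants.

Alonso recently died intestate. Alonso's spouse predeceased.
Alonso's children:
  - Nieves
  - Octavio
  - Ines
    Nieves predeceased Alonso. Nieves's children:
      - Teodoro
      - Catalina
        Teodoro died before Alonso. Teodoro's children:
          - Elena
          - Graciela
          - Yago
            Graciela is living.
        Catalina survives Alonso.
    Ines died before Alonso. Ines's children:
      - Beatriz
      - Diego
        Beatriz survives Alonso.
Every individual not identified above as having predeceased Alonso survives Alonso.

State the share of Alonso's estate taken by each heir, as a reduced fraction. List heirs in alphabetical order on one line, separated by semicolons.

Beatriz 1/6; Catalina 1/6; Diego 1/6; Elena 1/18; Graciela 1/18; Octavio 1/3; Yago 1/18

There is no surviving spouse, so the entire estate passes to Alonso's descendants per stirpes.
The estate is divided into 3 equal shares of 1/3 among Nieves, Octavio, Ines.
Nieves predeceased; the 1/3 allotted to Nieves's branch passes to Nieves's issue by representation.
The 1/3 is divided into 2 equal shares of 1/6 among Teodoro, Catalina.
Teodoro predeceased; the 1/6 allotted to Teodoro's branch passes to Teodoro's issue by representation.
The 1/6 is divided into 3 equal shares of 1/18 among Elena, Graciela, Yago.
Elena is living and takes 1/18.
Graciela is living and takes 1/18.
Yago is living and takes 1/18.
Catalina is living and takes 1/6.
Octavio is living and takes 1/3.
Ines predeceased; the 1/3 allotted to Ines's branch passes to Ines's issue by representation.
The 1/3 is divided into 2 equal shares of 1/6 among Beatriz, Diego.
Beatriz is living and takes 1/6.
Diego is living and takes 1/6.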